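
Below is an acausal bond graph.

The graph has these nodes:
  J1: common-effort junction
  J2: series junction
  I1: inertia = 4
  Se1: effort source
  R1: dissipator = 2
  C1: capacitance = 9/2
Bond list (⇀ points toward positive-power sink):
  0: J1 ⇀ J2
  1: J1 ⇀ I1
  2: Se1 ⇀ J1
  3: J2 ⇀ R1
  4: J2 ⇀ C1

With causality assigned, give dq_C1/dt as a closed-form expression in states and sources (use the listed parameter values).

bond 2 stroke→J1  (source Se1 imposes e)
bond 0 stroke→J2  (common-e at J1 fixed by 2)
bond 1 stroke→I1  (0-jn J1 has e-setter on 2)
bond 4 stroke→J2  (C1 outputs effort q/C1)
bond 3 stroke→R1  (J2 needs exactly one f-in)

dq_C1/dt = E_Se1/2 - q_C1/9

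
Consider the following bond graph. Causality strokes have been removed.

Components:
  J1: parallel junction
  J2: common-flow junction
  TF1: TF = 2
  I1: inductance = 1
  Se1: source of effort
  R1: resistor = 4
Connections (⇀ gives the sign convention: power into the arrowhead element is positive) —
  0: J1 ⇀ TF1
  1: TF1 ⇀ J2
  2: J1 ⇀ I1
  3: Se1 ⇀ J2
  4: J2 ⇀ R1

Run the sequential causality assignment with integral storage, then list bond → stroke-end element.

β0 stroke→J1
β1 stroke→TF1
β2 stroke→I1
β3 stroke→J2
β4 stroke→J2

b3 →J2  (Se1 (Se) sets effort on bond)
b2 →I1  (prefer integral on I1)
b0 →J1  (J1 needs exactly one e-in)
b1 →TF1  (TF1: transformer flips bond 0)
b4 →J2  (J2: bond 1 brought flow, rest push out)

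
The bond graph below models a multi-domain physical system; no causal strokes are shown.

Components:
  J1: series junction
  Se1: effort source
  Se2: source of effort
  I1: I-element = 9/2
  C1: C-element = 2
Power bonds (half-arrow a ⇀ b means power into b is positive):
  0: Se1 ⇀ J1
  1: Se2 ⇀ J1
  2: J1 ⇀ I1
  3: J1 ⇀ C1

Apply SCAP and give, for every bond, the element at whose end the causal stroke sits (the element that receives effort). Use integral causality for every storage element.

#0 stroke at J1  (Se1 (Se) sets effort on bond)
#1 stroke at J1  (Se2 fixes effort; stroke away)
#2 stroke at I1  (I1 integral (f out))
#3 stroke at J1  (1-jn J1 has f-setter on 2)

b0 →J1
b1 →J1
b2 →I1
b3 →J1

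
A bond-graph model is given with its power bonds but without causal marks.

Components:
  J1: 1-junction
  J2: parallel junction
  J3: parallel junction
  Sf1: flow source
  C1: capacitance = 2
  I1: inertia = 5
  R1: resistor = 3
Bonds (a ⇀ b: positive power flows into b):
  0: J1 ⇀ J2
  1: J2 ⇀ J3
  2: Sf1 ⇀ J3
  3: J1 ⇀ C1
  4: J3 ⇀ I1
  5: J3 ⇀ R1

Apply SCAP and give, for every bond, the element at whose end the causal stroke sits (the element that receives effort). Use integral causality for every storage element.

β0 →J2
β1 →J3
β2 →Sf1
β3 →J1
β4 →I1
β5 →R1

b2 →Sf1  (Sf1 fixes flow; stroke at Sf1)
b3 →J1  (C1 outputs effort q/C1)
b0 →J2  (J1 needs exactly one f-in)
b1 →J3  (J2: bond 0 brought effort, rest push out)
b4 →I1  (0-jn J3 has e-setter on 1)
b5 →R1  (common-e at J3 fixed by 1)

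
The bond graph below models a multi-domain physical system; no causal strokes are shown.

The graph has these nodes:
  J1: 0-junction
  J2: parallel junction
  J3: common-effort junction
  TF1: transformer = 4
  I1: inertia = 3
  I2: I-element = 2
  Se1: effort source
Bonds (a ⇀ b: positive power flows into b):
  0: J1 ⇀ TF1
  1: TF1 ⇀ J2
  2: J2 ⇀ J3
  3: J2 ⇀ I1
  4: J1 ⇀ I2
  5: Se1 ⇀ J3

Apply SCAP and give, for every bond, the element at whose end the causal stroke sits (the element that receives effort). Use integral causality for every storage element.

b5 stroke→J3  (source Se1 imposes e)
b2 stroke→J2  (J3 effort already set via bond 5)
b1 stroke→TF1  (common-e at J2 fixed by 2)
b3 stroke→I1  (J2: bond 2 brought effort, rest push out)
b0 stroke→J1  (TF TF1: opposite of bond 1)
b4 stroke→I2  (0-jn J1 has e-setter on 0)

bond 0 |J1
bond 1 |TF1
bond 2 |J2
bond 3 |I1
bond 4 |I2
bond 5 |J3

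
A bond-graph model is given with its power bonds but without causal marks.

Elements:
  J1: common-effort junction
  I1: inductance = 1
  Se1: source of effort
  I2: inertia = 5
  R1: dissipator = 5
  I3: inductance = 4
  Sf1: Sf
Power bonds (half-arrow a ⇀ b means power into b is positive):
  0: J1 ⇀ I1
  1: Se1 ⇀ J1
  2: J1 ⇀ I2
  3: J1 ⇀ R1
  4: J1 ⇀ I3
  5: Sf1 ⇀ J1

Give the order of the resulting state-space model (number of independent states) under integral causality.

3  (I1, I2, I3 all integral)

#1 stroke→J1  (Se1 (Se) sets effort on bond)
#5 stroke→Sf1  (source Sf1 imposes f)
#0 stroke→I1  (0-jn J1 has e-setter on 1)
#2 stroke→I2  (common-e at J1 fixed by 1)
#3 stroke→R1  (0-jn J1 has e-setter on 1)
#4 stroke→I3  (0-jn J1 has e-setter on 1)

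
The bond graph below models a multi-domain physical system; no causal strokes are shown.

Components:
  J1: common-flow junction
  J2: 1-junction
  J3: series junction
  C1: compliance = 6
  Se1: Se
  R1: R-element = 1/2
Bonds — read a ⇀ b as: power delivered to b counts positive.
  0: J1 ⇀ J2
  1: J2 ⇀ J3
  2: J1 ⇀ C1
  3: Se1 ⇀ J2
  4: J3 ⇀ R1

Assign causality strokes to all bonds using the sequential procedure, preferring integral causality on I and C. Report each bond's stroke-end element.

b0 stroke→J2
b1 stroke→J3
b2 stroke→J1
b3 stroke→J2
b4 stroke→R1

b3 stroke at J2  (Se1 (Se) sets effort on bond)
b2 stroke at J1  (prefer integral on C1)
b0 stroke at J2  (J1: last free bond brings flow in)
b1 stroke at J3  (only one flow-in slot at J2)
b4 stroke at R1  (closing 1-jn rule on J3)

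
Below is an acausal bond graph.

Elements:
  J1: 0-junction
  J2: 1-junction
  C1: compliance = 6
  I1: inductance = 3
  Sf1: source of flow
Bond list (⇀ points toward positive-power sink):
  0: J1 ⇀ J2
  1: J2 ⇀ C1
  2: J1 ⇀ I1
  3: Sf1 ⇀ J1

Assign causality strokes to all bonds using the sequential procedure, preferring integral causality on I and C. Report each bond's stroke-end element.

bond 3 stroke at Sf1  (Sf1 fixes flow; stroke at Sf1)
bond 1 stroke at J2  (C1 outputs effort q/C1)
bond 0 stroke at J1  (J2: last free bond brings flow in)
bond 2 stroke at I1  (common-e at J1 fixed by 0)

bond 0 stroke at J1
bond 1 stroke at J2
bond 2 stroke at I1
bond 3 stroke at Sf1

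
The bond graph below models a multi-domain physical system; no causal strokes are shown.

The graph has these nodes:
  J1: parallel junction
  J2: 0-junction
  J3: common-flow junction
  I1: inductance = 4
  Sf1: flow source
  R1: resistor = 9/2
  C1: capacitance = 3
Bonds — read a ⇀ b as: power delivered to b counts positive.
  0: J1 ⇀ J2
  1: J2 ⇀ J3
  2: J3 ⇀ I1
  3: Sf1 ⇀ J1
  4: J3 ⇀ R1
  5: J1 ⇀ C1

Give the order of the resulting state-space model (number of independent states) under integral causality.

β3 |Sf1  (Sf1 (Sf) sets flow on bond)
β2 |I1  (I1 outputs flow p/I1)
β1 |J3  (J3 flow already set via bond 2)
β4 |J3  (J3 flow already set via bond 2)
β0 |J2  (J2: last free bond brings effort in)
β5 |J1  (J1 needs exactly one e-in)

2  (C1, I1 all integral)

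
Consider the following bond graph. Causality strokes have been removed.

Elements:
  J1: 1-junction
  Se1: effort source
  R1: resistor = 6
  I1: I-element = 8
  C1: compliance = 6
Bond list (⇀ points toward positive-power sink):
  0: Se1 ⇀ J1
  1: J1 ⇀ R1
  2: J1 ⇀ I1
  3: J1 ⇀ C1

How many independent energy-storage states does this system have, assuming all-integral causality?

2  (C1, I1 all integral)

b0 stroke→J1  (source Se1 imposes e)
b2 stroke→I1  (prefer integral on I1)
b1 stroke→J1  (1-jn J1 has f-setter on 2)
b3 stroke→J1  (J1 flow already set via bond 2)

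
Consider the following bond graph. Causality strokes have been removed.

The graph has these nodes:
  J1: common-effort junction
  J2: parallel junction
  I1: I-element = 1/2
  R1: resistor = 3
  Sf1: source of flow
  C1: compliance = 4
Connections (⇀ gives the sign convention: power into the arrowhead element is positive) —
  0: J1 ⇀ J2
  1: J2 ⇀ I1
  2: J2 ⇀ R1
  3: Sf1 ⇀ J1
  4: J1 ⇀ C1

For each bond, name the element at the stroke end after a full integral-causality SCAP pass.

β0 stroke at J2
β1 stroke at I1
β2 stroke at R1
β3 stroke at Sf1
β4 stroke at J1

#3 stroke→Sf1  (Sf1 fixes flow; stroke at Sf1)
#1 stroke→I1  (prefer integral on I1)
#4 stroke→J1  (C1 outputs effort q/C1)
#0 stroke→J2  (common-e at J1 fixed by 4)
#2 stroke→R1  (J2: bond 0 brought effort, rest push out)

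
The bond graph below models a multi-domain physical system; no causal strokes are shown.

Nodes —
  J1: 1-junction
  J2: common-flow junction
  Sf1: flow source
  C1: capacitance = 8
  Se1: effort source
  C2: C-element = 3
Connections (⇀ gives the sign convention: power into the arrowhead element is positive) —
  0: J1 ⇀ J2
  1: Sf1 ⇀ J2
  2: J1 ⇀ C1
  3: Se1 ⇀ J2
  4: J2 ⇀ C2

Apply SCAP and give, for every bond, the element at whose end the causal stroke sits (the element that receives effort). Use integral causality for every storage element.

#0 →J2
#1 →Sf1
#2 →J1
#3 →J2
#4 →J2

bond 1 stroke at Sf1  (Sf1 fixes flow; stroke at Sf1)
bond 3 stroke at J2  (Se1: effort source, stroke at far end)
bond 0 stroke at J2  (J2: bond 1 brought flow, rest push out)
bond 4 stroke at J2  (1-jn J2 has f-setter on 1)
bond 2 stroke at J1  (1-jn J1 has f-setter on 0)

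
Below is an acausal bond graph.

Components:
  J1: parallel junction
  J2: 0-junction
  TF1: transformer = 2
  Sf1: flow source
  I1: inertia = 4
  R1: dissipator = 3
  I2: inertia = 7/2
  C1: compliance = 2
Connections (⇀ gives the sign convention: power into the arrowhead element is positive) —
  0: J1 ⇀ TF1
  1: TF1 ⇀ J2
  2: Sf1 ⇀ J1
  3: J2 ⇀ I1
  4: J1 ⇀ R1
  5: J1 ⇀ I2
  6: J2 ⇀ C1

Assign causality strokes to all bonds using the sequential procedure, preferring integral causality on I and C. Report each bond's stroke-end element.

#0 |J1
#1 |TF1
#2 |Sf1
#3 |I1
#4 |R1
#5 |I2
#6 |J2

β2 →Sf1  (Sf1: flow source, stroke at near end)
β3 →I1  (prefer integral on I1)
β5 →I2  (I2 integral (f out))
β6 →J2  (C1 integral (e out))
β1 →TF1  (common-e at J2 fixed by 6)
β0 →J1  (TF1: transformer flips bond 1)
β4 →R1  (common-e at J1 fixed by 0)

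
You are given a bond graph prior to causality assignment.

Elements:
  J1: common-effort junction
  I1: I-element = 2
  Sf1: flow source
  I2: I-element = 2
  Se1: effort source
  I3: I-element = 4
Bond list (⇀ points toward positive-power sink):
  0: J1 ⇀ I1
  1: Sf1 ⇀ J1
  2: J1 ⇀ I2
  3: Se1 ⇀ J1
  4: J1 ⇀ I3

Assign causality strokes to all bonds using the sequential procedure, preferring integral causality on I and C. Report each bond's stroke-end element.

bond 1 |Sf1  (Sf1 fixes flow; stroke at Sf1)
bond 3 |J1  (source Se1 imposes e)
bond 0 |I1  (J1 effort already set via bond 3)
bond 2 |I2  (common-e at J1 fixed by 3)
bond 4 |I3  (common-e at J1 fixed by 3)

#0 →I1
#1 →Sf1
#2 →I2
#3 →J1
#4 →I3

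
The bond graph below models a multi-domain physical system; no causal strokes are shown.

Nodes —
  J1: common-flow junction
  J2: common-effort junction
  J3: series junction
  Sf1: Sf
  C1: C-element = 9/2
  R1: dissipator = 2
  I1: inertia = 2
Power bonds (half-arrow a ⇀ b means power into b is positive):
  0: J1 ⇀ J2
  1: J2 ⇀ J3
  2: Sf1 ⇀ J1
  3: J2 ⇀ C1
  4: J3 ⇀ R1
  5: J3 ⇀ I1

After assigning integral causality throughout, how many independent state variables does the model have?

β2 stroke at Sf1  (Sf1: flow source, stroke at near end)
β0 stroke at J1  (J1: bond 2 brought flow, rest push out)
β3 stroke at J2  (C1 integral (e out))
β1 stroke at J3  (J2 effort already set via bond 3)
β5 stroke at I1  (I1 outputs flow p/I1)
β4 stroke at J3  (common-f at J3 fixed by 5)

2  (C1, I1 all integral)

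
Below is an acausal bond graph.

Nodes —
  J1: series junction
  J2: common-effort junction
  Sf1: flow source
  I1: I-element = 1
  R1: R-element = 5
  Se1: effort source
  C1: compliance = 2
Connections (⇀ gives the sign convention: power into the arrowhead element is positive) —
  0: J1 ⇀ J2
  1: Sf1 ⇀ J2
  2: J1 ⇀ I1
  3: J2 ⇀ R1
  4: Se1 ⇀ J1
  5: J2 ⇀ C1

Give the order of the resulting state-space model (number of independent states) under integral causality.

2  (C1, I1 all integral)

bond 1 |Sf1  (Sf1 fixes flow; stroke at Sf1)
bond 4 |J1  (Se1 fixes effort; stroke away)
bond 2 |I1  (I1 outputs flow p/I1)
bond 0 |J1  (1-jn J1 has f-setter on 2)
bond 5 |J2  (C1 integral (e out))
bond 3 |R1  (common-e at J2 fixed by 5)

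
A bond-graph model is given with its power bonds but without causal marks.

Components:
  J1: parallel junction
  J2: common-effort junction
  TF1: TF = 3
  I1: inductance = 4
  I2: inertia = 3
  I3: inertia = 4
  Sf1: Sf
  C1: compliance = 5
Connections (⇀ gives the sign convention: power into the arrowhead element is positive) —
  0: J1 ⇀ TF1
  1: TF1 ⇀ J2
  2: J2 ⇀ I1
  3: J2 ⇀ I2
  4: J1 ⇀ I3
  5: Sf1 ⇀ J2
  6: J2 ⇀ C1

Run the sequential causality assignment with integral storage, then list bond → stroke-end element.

#5 →Sf1  (source Sf1 imposes f)
#2 →I1  (prefer integral on I1)
#3 →I2  (I2: I, integral causality)
#4 →I3  (prefer integral on I3)
#0 →J1  (J1: last free bond brings effort in)
#1 →TF1  (TF1 one-in-one-out from 0)
#6 →J2  (closing 0-jn rule on J2)

#0 stroke→J1
#1 stroke→TF1
#2 stroke→I1
#3 stroke→I2
#4 stroke→I3
#5 stroke→Sf1
#6 stroke→J2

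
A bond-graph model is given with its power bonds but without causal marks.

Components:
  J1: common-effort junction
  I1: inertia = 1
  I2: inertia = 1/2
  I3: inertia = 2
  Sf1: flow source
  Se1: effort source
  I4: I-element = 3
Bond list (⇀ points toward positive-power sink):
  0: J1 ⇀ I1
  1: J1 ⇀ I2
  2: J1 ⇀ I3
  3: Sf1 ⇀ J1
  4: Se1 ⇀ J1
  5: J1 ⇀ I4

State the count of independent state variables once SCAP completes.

#3 stroke→Sf1  (Sf1: flow source, stroke at near end)
#4 stroke→J1  (Se1: effort source, stroke at far end)
#0 stroke→I1  (0-jn J1 has e-setter on 4)
#1 stroke→I2  (common-e at J1 fixed by 4)
#2 stroke→I3  (0-jn J1 has e-setter on 4)
#5 stroke→I4  (J1 effort already set via bond 4)

4  (I1, I2, I3, I4 all integral)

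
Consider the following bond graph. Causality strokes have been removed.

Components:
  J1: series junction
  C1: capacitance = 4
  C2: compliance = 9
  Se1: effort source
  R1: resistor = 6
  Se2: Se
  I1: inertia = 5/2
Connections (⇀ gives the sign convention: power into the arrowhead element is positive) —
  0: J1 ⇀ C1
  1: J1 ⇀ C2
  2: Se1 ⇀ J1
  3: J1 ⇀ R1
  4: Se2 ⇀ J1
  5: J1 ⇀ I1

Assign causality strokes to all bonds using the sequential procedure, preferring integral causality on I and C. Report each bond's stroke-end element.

β2 |J1  (Se1 fixes effort; stroke away)
β4 |J1  (Se2 (Se) sets effort on bond)
β0 |J1  (C1: C, integral causality)
β1 |J1  (C2 integral (e out))
β5 |I1  (I1 outputs flow p/I1)
β3 |J1  (J1: bond 5 brought flow, rest push out)

β0 stroke→J1
β1 stroke→J1
β2 stroke→J1
β3 stroke→J1
β4 stroke→J1
β5 stroke→I1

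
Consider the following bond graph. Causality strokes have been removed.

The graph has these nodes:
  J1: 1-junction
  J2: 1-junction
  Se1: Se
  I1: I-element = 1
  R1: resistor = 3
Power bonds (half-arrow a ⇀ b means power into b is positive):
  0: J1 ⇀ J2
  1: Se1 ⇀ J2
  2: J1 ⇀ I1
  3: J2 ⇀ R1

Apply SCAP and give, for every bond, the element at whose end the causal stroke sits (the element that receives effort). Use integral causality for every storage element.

bond 0 →J1
bond 1 →J2
bond 2 →I1
bond 3 →J2

bond 1 |J2  (source Se1 imposes e)
bond 2 |I1  (prefer integral on I1)
bond 0 |J1  (J1: bond 2 brought flow, rest push out)
bond 3 |J2  (1-jn J2 has f-setter on 0)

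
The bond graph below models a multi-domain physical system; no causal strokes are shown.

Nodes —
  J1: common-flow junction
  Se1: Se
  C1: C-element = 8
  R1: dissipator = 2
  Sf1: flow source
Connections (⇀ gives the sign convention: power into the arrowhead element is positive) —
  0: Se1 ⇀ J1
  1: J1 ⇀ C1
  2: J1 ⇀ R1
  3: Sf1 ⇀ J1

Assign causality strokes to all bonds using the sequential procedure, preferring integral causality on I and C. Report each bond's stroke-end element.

bond 0 →J1
bond 1 →J1
bond 2 →J1
bond 3 →Sf1

b0 |J1  (source Se1 imposes e)
b3 |Sf1  (Sf1 (Sf) sets flow on bond)
b1 |J1  (J1 flow already set via bond 3)
b2 |J1  (J1 flow already set via bond 3)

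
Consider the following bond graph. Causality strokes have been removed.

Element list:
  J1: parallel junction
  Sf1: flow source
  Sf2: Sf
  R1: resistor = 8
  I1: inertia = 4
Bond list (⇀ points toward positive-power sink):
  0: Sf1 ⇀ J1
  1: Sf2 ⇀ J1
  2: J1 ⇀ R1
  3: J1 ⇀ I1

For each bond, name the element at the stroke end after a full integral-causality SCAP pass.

#0 stroke→Sf1
#1 stroke→Sf2
#2 stroke→J1
#3 stroke→I1

#0 stroke at Sf1  (source Sf1 imposes f)
#1 stroke at Sf2  (Sf2 fixes flow; stroke at Sf2)
#3 stroke at I1  (I1 integral (f out))
#2 stroke at J1  (only one effort-in slot at J1)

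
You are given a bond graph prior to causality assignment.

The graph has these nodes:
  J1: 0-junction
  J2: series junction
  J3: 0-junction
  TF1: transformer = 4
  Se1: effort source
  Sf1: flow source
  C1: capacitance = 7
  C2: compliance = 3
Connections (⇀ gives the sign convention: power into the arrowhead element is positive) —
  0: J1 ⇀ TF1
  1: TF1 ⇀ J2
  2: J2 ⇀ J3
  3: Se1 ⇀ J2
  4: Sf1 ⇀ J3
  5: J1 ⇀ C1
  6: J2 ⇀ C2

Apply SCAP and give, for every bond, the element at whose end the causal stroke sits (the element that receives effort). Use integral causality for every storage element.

β3 |J2  (source Se1 imposes e)
β4 |Sf1  (source Sf1 imposes f)
β2 |J3  (J3: last free bond brings effort in)
β1 |J2  (J2 flow already set via bond 2)
β6 |J2  (J2: bond 2 brought flow, rest push out)
β0 |TF1  (TF1 one-in-one-out from 1)
β5 |J1  (only one effort-in slot at J1)

bond 0 →TF1
bond 1 →J2
bond 2 →J3
bond 3 →J2
bond 4 →Sf1
bond 5 →J1
bond 6 →J2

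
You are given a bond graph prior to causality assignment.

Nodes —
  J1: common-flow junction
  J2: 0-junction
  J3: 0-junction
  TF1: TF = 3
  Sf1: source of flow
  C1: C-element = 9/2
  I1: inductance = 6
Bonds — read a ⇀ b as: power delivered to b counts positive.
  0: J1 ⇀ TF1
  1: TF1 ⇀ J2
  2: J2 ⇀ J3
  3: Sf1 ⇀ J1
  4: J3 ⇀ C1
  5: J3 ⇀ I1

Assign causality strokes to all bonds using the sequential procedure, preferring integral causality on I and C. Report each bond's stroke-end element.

b0 stroke→J1
b1 stroke→TF1
b2 stroke→J2
b3 stroke→Sf1
b4 stroke→J3
b5 stroke→I1

b3 |Sf1  (Sf1: flow source, stroke at near end)
b0 |J1  (J1 flow already set via bond 3)
b1 |TF1  (TF1: transformer flips bond 0)
b2 |J2  (closing 0-jn rule on J2)
b4 |J3  (C1 outputs effort q/C1)
b5 |I1  (common-e at J3 fixed by 4)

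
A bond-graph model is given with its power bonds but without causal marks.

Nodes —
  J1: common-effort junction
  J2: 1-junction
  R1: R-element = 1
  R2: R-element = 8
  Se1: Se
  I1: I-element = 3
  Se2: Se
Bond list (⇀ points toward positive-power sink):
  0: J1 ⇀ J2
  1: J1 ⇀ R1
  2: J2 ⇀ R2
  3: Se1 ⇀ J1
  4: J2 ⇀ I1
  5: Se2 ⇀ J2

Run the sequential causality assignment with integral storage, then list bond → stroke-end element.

β3 stroke→J1  (source Se1 imposes e)
β5 stroke→J2  (Se2: effort source, stroke at far end)
β0 stroke→J2  (0-jn J1 has e-setter on 3)
β1 stroke→R1  (J1 effort already set via bond 3)
β4 stroke→I1  (I1: I, integral causality)
β2 stroke→J2  (J2 flow already set via bond 4)

bond 0 |J2
bond 1 |R1
bond 2 |J2
bond 3 |J1
bond 4 |I1
bond 5 |J2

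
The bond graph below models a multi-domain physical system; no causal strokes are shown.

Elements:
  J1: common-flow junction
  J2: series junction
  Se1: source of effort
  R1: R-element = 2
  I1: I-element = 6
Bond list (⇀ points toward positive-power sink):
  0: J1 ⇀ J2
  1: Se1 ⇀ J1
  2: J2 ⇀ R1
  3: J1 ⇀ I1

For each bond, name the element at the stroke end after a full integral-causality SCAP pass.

b1 →J1  (source Se1 imposes e)
b3 →I1  (I1: I, integral causality)
b0 →J1  (J1: bond 3 brought flow, rest push out)
b2 →J2  (J2: bond 0 brought flow, rest push out)

#0 stroke at J1
#1 stroke at J1
#2 stroke at J2
#3 stroke at I1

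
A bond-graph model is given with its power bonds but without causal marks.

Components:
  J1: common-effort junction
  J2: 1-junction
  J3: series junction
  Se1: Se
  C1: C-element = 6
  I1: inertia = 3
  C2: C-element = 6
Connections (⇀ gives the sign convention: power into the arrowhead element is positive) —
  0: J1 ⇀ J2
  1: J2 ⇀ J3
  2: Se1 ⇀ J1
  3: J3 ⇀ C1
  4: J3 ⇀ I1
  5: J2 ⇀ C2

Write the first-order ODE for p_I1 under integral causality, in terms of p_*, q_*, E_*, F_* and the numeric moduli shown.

dp_I1/dt = E_Se1 - q_C1/6 - q_C2/6

#2 stroke at J1  (Se1 fixes effort; stroke away)
#0 stroke at J2  (0-jn J1 has e-setter on 2)
#3 stroke at J3  (C1 outputs effort q/C1)
#4 stroke at I1  (I1: I, integral causality)
#1 stroke at J3  (J3: bond 4 brought flow, rest push out)
#5 stroke at J2  (common-f at J2 fixed by 1)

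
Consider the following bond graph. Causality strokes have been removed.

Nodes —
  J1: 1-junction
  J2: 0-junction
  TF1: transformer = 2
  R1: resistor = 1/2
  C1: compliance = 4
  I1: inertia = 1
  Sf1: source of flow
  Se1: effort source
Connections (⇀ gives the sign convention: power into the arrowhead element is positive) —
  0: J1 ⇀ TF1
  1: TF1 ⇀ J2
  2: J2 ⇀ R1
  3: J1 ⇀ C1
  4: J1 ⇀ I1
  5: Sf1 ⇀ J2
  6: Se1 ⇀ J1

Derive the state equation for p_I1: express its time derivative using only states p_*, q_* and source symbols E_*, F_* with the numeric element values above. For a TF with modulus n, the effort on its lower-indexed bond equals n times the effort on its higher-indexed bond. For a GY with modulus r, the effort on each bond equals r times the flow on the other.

β5 |Sf1  (source Sf1 imposes f)
β6 |J1  (Se1: effort source, stroke at far end)
β3 |J1  (C1 outputs effort q/C1)
β4 |I1  (I1: I, integral causality)
β0 |J1  (1-jn J1 has f-setter on 4)
β1 |TF1  (TF TF1: opposite of bond 0)
β2 |J2  (only one effort-in slot at J2)

dp_I1/dt = E_Se1 - F_Sf1 - 2*p_I1 - q_C1/4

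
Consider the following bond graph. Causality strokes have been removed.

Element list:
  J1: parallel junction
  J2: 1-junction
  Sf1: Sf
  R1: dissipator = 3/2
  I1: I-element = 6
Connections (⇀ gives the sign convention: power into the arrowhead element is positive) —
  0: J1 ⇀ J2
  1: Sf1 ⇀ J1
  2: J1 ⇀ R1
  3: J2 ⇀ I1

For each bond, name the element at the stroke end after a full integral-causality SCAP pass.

β0 →J2
β1 →Sf1
β2 →J1
β3 →I1

bond 1 |Sf1  (Sf1: flow source, stroke at near end)
bond 3 |I1  (prefer integral on I1)
bond 0 |J2  (1-jn J2 has f-setter on 3)
bond 2 |J1  (only one effort-in slot at J1)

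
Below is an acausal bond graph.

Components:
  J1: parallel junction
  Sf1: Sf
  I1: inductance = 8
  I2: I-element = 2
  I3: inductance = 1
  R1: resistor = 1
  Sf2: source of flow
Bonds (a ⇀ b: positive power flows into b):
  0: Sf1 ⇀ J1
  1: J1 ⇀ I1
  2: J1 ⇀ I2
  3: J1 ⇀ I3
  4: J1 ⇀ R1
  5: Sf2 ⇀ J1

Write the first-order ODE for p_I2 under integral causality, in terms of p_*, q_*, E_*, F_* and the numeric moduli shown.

dp_I2/dt = F_Sf1 + F_Sf2 - p_I1/8 - p_I2/2 - p_I3

β0 →Sf1  (Sf1: flow source, stroke at near end)
β5 →Sf2  (source Sf2 imposes f)
β1 →I1  (I1 outputs flow p/I1)
β2 →I2  (prefer integral on I2)
β3 →I3  (I3 integral (f out))
β4 →J1  (closing 0-jn rule on J1)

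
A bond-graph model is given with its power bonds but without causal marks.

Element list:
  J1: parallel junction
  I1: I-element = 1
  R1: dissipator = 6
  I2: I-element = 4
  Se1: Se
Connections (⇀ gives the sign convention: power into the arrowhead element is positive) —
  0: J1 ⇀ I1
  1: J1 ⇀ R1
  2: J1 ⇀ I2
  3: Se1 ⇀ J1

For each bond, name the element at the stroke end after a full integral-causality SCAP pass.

β0 |I1
β1 |R1
β2 |I2
β3 |J1

#3 stroke→J1  (Se1: effort source, stroke at far end)
#0 stroke→I1  (J1 effort already set via bond 3)
#1 stroke→R1  (0-jn J1 has e-setter on 3)
#2 stroke→I2  (J1: bond 3 brought effort, rest push out)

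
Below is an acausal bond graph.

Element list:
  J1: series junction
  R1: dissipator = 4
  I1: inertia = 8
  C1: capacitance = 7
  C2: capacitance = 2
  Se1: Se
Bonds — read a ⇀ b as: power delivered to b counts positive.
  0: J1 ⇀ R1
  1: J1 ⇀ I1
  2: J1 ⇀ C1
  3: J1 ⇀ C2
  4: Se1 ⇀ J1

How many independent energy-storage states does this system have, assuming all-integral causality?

#4 →J1  (Se1 (Se) sets effort on bond)
#1 →I1  (I1: I, integral causality)
#0 →J1  (J1: bond 1 brought flow, rest push out)
#2 →J1  (1-jn J1 has f-setter on 1)
#3 →J1  (J1 flow already set via bond 1)

3  (C1, C2, I1 all integral)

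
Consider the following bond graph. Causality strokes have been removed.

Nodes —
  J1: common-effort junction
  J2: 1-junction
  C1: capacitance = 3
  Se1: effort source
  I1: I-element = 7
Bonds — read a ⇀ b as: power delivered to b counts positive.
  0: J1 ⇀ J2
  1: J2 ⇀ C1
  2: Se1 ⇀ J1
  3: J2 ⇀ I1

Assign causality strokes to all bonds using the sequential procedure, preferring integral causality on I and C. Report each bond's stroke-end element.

b0 |J2
b1 |J2
b2 |J1
b3 |I1

#2 →J1  (source Se1 imposes e)
#0 →J2  (J1: bond 2 brought effort, rest push out)
#1 →J2  (prefer integral on C1)
#3 →I1  (only one flow-in slot at J2)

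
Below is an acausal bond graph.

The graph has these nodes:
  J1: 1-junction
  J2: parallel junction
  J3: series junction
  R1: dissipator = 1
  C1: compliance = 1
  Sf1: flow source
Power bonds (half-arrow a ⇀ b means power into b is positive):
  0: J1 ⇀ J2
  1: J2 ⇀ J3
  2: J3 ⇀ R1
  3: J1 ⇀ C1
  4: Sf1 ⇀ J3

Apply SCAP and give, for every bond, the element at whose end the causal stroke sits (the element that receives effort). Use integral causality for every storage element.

β0 |J2
β1 |J3
β2 |J3
β3 |J1
β4 |Sf1

β4 →Sf1  (Sf1 (Sf) sets flow on bond)
β1 →J3  (J3: bond 4 brought flow, rest push out)
β2 →J3  (1-jn J3 has f-setter on 4)
β0 →J2  (J2 needs exactly one e-in)
β3 →J1  (J1 flow already set via bond 0)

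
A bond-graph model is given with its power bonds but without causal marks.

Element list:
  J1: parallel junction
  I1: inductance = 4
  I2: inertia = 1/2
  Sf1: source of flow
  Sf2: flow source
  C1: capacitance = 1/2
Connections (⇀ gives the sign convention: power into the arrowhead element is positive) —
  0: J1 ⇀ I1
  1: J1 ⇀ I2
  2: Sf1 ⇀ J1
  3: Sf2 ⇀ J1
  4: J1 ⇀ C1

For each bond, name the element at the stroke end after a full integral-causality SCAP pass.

#0 stroke at I1
#1 stroke at I2
#2 stroke at Sf1
#3 stroke at Sf2
#4 stroke at J1

#2 stroke at Sf1  (source Sf1 imposes f)
#3 stroke at Sf2  (Sf2: flow source, stroke at near end)
#0 stroke at I1  (prefer integral on I1)
#1 stroke at I2  (I2 outputs flow p/I2)
#4 stroke at J1  (J1 needs exactly one e-in)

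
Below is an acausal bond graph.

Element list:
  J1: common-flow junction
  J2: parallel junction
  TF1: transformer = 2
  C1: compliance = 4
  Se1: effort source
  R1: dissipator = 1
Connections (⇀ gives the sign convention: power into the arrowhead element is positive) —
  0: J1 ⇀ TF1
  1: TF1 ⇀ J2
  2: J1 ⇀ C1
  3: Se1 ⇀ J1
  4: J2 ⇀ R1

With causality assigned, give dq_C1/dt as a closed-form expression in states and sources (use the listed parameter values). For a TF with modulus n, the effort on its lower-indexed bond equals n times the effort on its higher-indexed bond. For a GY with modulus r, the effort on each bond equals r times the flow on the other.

β3 stroke→J1  (source Se1 imposes e)
β2 stroke→J1  (C1 outputs effort q/C1)
β0 stroke→TF1  (J1: last free bond brings flow in)
β1 stroke→J2  (TF1 one-in-one-out from 0)
β4 stroke→R1  (J2: bond 1 brought effort, rest push out)

dq_C1/dt = E_Se1/4 - q_C1/16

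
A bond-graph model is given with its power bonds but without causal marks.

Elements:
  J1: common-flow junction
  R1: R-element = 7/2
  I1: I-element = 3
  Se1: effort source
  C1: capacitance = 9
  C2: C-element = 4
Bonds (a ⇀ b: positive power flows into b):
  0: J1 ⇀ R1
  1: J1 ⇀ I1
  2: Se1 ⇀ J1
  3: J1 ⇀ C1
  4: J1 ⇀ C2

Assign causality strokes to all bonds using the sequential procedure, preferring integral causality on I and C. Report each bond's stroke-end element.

#0 |J1
#1 |I1
#2 |J1
#3 |J1
#4 |J1

bond 2 →J1  (Se1: effort source, stroke at far end)
bond 1 →I1  (I1: I, integral causality)
bond 0 →J1  (J1 flow already set via bond 1)
bond 3 →J1  (J1: bond 1 brought flow, rest push out)
bond 4 →J1  (J1 flow already set via bond 1)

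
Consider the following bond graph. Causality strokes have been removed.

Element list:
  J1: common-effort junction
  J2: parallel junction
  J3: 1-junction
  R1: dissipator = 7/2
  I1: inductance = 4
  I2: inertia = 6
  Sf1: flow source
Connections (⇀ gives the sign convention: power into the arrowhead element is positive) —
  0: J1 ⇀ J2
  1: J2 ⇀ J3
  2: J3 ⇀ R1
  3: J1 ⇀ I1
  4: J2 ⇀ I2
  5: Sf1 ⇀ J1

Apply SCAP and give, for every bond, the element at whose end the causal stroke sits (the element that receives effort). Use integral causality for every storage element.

#5 →Sf1  (Sf1 (Sf) sets flow on bond)
#3 →I1  (I1 outputs flow p/I1)
#0 →J1  (J1: last free bond brings effort in)
#4 →I2  (I2: I, integral causality)
#1 →J2  (closing 0-jn rule on J2)
#2 →J3  (J3 flow already set via bond 1)

bond 0 stroke at J1
bond 1 stroke at J2
bond 2 stroke at J3
bond 3 stroke at I1
bond 4 stroke at I2
bond 5 stroke at Sf1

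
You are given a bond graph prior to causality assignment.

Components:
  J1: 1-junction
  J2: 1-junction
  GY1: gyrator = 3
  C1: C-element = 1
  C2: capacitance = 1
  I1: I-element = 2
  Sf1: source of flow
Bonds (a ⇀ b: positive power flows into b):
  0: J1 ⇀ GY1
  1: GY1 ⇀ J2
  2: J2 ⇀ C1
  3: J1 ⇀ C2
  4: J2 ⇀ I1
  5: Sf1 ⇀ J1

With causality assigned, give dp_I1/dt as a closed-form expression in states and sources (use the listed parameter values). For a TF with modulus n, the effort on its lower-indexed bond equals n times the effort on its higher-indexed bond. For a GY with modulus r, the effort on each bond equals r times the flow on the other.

dp_I1/dt = 3*F_Sf1 - q_C1

bond 5 stroke at Sf1  (Sf1 (Sf) sets flow on bond)
bond 0 stroke at J1  (1-jn J1 has f-setter on 5)
bond 3 stroke at J1  (J1: bond 5 brought flow, rest push out)
bond 1 stroke at J2  (GY1 both-in/both-out from 0)
bond 2 stroke at J2  (C1 outputs effort q/C1)
bond 4 stroke at I1  (J2 needs exactly one f-in)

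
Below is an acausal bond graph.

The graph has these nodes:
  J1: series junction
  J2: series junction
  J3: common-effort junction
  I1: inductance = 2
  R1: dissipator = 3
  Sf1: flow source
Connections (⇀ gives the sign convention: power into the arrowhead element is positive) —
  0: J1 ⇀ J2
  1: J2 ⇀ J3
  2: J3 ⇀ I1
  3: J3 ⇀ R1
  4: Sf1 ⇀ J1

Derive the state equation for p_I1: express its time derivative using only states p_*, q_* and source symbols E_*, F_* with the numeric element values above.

dp_I1/dt = 3*F_Sf1 - 3*p_I1/2

#4 stroke at Sf1  (source Sf1 imposes f)
#0 stroke at J1  (J1 flow already set via bond 4)
#1 stroke at J2  (J2 flow already set via bond 0)
#2 stroke at I1  (prefer integral on I1)
#3 stroke at J3  (only one effort-in slot at J3)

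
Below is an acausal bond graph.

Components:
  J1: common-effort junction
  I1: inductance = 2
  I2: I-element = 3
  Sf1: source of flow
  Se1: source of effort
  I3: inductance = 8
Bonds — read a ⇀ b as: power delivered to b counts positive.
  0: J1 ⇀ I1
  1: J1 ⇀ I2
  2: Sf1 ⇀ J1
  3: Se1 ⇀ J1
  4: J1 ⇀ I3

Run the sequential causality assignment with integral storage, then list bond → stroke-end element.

#2 →Sf1  (Sf1: flow source, stroke at near end)
#3 →J1  (Se1 fixes effort; stroke away)
#0 →I1  (0-jn J1 has e-setter on 3)
#1 →I2  (0-jn J1 has e-setter on 3)
#4 →I3  (J1: bond 3 brought effort, rest push out)

bond 0 stroke→I1
bond 1 stroke→I2
bond 2 stroke→Sf1
bond 3 stroke→J1
bond 4 stroke→I3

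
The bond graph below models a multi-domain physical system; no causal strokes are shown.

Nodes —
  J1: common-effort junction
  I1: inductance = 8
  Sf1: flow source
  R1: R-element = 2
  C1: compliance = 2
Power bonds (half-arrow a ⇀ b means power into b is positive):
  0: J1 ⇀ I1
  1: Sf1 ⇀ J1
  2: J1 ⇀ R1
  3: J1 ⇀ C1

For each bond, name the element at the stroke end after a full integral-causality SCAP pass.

b0 stroke at I1
b1 stroke at Sf1
b2 stroke at R1
b3 stroke at J1

b1 stroke→Sf1  (source Sf1 imposes f)
b0 stroke→I1  (I1 outputs flow p/I1)
b3 stroke→J1  (C1 integral (e out))
b2 stroke→R1  (J1 effort already set via bond 3)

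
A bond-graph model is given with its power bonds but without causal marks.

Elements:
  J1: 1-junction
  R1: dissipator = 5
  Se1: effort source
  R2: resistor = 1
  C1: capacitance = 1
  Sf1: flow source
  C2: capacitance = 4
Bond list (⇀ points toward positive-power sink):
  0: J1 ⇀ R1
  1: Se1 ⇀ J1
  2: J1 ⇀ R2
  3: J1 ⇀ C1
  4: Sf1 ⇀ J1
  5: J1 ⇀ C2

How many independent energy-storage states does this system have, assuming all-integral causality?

b1 stroke at J1  (source Se1 imposes e)
b4 stroke at Sf1  (source Sf1 imposes f)
b0 stroke at J1  (1-jn J1 has f-setter on 4)
b2 stroke at J1  (J1: bond 4 brought flow, rest push out)
b3 stroke at J1  (common-f at J1 fixed by 4)
b5 stroke at J1  (1-jn J1 has f-setter on 4)

2  (C1, C2 all integral)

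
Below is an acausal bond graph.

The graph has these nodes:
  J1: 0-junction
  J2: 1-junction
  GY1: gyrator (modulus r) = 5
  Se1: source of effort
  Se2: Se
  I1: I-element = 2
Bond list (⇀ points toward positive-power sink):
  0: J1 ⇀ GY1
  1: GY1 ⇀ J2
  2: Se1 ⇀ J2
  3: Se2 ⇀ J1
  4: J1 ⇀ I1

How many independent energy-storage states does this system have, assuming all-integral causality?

#2 stroke at J2  (Se1 (Se) sets effort on bond)
#3 stroke at J1  (Se2: effort source, stroke at far end)
#0 stroke at GY1  (J1: bond 3 brought effort, rest push out)
#4 stroke at I1  (J1: bond 3 brought effort, rest push out)
#1 stroke at GY1  (only one flow-in slot at J2)

1  (I1 all integral)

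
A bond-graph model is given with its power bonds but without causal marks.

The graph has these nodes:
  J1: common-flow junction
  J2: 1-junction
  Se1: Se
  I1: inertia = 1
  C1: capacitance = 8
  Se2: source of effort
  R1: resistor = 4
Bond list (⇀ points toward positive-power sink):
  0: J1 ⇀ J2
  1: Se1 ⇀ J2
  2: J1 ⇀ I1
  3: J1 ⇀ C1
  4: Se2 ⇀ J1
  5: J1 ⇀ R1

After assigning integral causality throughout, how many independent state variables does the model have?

#1 →J2  (Se1 fixes effort; stroke away)
#4 →J1  (Se2 (Se) sets effort on bond)
#0 →J1  (J2: last free bond brings flow in)
#2 →I1  (I1 integral (f out))
#3 →J1  (J1 flow already set via bond 2)
#5 →J1  (J1 flow already set via bond 2)

2  (C1, I1 all integral)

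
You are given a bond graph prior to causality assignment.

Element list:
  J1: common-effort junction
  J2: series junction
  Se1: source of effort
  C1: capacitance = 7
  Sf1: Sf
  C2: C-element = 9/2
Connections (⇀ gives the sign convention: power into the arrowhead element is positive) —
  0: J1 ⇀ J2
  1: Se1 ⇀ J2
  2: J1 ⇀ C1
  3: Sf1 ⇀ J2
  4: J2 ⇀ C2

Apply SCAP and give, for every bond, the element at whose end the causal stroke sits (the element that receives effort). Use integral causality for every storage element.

β0 →J2
β1 →J2
β2 →J1
β3 →Sf1
β4 →J2

β1 stroke at J2  (Se1 (Se) sets effort on bond)
β3 stroke at Sf1  (Sf1 (Sf) sets flow on bond)
β0 stroke at J2  (J2: bond 3 brought flow, rest push out)
β4 stroke at J2  (J2 flow already set via bond 3)
β2 stroke at J1  (only one effort-in slot at J1)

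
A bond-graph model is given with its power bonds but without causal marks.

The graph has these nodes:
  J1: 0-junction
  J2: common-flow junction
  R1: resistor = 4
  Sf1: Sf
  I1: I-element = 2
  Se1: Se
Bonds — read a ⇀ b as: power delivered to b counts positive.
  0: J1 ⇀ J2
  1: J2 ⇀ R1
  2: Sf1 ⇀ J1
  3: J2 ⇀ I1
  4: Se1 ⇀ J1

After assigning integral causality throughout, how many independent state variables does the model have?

1  (I1 all integral)

β2 →Sf1  (Sf1: flow source, stroke at near end)
β4 →J1  (source Se1 imposes e)
β0 →J2  (0-jn J1 has e-setter on 4)
β3 →I1  (prefer integral on I1)
β1 →J2  (J2: bond 3 brought flow, rest push out)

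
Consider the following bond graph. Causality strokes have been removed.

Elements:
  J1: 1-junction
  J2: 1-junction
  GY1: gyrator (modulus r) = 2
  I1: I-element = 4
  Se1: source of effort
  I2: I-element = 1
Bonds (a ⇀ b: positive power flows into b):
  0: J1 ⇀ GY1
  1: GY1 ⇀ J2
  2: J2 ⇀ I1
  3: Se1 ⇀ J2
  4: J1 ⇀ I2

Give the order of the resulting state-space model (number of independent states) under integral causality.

2  (I1, I2 all integral)

bond 3 stroke at J2  (Se1 fixes effort; stroke away)
bond 2 stroke at I1  (prefer integral on I1)
bond 1 stroke at J2  (J2: bond 2 brought flow, rest push out)
bond 0 stroke at J1  (GY1: gyrator matches bond 1)
bond 4 stroke at I2  (closing 1-jn rule on J1)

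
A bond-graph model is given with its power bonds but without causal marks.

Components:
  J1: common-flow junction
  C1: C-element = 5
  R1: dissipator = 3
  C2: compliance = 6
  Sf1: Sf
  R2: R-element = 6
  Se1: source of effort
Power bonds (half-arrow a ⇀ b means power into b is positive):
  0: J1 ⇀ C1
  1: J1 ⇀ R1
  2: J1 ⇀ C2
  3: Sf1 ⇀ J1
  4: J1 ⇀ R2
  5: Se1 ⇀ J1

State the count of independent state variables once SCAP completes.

2  (C1, C2 all integral)

bond 3 stroke at Sf1  (source Sf1 imposes f)
bond 5 stroke at J1  (Se1 fixes effort; stroke away)
bond 0 stroke at J1  (J1 flow already set via bond 3)
bond 1 stroke at J1  (J1: bond 3 brought flow, rest push out)
bond 2 stroke at J1  (J1: bond 3 brought flow, rest push out)
bond 4 stroke at J1  (common-f at J1 fixed by 3)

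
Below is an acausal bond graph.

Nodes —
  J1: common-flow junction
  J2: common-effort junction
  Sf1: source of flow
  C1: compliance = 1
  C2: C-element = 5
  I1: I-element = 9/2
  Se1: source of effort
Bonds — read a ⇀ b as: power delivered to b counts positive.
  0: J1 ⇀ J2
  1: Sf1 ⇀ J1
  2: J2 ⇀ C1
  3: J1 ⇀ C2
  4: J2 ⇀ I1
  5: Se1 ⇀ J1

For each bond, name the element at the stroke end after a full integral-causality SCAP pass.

b0 →J1
b1 →Sf1
b2 →J2
b3 →J1
b4 →I1
b5 →J1

b1 stroke→Sf1  (Sf1 fixes flow; stroke at Sf1)
b5 stroke→J1  (source Se1 imposes e)
b0 stroke→J1  (J1: bond 1 brought flow, rest push out)
b3 stroke→J1  (J1: bond 1 brought flow, rest push out)
b2 stroke→J2  (prefer integral on C1)
b4 stroke→I1  (J2: bond 2 brought effort, rest push out)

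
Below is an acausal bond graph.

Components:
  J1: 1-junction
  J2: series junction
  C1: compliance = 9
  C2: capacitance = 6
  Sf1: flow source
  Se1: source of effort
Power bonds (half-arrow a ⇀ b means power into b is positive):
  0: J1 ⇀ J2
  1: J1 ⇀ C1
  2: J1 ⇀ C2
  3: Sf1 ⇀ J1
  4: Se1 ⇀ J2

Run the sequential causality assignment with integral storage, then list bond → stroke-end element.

b0 stroke at J1
b1 stroke at J1
b2 stroke at J1
b3 stroke at Sf1
b4 stroke at J2

β3 stroke→Sf1  (Sf1 (Sf) sets flow on bond)
β4 stroke→J2  (Se1 fixes effort; stroke away)
β0 stroke→J1  (J1 flow already set via bond 3)
β1 stroke→J1  (J1 flow already set via bond 3)
β2 stroke→J1  (1-jn J1 has f-setter on 3)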